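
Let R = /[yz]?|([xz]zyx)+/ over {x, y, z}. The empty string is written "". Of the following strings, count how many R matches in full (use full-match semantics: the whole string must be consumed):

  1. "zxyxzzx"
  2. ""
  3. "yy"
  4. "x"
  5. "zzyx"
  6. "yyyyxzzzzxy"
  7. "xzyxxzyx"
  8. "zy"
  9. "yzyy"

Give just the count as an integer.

3

1 → no match
2 → match
3 → no match
4 → no match
5 → match
6 → no match
7 → match
8 → no match
9 → no match
Total matched: 3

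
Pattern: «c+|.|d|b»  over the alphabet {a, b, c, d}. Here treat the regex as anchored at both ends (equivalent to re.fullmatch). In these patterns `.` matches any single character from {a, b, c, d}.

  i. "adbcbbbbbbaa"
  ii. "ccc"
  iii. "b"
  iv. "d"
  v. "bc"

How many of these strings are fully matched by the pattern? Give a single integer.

3

i. "adbcbbbbbbaa" → no match
ii. "ccc" → match
iii. "b" → match
iv. "d" → match
v. "bc" → no match
Total matched: 3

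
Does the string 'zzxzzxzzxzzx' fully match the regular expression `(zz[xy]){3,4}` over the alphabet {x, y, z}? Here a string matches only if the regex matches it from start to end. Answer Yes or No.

Yes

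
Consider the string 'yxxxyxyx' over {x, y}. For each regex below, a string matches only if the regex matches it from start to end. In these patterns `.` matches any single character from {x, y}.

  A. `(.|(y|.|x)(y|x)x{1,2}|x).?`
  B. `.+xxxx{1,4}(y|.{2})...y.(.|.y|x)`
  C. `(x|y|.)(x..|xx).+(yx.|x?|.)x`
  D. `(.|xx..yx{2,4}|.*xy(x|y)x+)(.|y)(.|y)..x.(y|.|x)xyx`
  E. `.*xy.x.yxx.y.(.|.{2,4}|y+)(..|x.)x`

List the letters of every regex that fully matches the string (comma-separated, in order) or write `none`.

C

A → no match
B → no match
C → match
D → no match
E → no match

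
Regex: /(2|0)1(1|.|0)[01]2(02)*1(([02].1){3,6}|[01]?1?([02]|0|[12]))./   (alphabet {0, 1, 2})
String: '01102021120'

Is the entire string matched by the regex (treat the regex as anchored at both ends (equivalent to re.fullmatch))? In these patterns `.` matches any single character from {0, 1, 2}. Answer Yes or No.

Yes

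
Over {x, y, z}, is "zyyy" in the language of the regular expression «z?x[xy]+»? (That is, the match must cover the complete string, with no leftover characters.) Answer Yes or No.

No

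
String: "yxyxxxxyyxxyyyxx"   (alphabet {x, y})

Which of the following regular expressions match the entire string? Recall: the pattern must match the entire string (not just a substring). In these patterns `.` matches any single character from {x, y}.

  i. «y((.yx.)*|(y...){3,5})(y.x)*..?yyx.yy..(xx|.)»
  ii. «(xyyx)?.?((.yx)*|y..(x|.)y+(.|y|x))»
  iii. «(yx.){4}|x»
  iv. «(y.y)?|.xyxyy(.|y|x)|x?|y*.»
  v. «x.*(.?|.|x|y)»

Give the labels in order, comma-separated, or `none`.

i → match
ii → no match
iii → no match
iv → no match
v → no match — must start with "x"

i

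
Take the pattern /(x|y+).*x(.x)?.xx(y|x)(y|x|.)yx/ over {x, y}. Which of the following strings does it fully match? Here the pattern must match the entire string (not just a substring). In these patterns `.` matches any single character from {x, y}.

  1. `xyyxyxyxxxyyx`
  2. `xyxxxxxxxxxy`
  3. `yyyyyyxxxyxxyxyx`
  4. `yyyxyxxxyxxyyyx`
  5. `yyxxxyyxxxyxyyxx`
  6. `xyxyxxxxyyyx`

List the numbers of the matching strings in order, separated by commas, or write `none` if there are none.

1 → match
2 → no match — must end with `yx`
3 → match
4 → match
5 → no match — must end with `yx`
6 → match

1, 3, 4, 6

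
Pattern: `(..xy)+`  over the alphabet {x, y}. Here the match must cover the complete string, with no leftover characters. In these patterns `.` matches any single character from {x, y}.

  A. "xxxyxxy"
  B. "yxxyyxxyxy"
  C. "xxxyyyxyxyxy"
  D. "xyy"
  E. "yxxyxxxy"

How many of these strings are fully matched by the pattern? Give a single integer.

A → no match
B → no match
C → match
D → no match — must end with "xy"
E → match
Total matched: 2

2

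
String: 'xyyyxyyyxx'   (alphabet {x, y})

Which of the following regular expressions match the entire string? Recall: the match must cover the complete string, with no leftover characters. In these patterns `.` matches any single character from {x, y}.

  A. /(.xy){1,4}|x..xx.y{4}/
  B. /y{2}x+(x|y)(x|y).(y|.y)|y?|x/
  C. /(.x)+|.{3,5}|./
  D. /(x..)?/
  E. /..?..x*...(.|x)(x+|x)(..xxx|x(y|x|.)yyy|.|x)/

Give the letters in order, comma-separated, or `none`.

A → no match
B → no match
C → no match
D → no match
E → match

E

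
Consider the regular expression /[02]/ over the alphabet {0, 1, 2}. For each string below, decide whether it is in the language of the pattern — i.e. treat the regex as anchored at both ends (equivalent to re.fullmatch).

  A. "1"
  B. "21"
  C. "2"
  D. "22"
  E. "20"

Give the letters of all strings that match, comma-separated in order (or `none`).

A → no match
B → no match
C → match
D → no match
E → no match

C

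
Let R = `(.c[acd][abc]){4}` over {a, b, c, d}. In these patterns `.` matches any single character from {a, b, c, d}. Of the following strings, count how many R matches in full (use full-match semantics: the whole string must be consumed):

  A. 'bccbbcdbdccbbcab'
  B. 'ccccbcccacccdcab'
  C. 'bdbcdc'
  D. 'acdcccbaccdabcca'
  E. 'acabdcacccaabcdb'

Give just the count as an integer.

3

A → match
B → match
C → no match
D → no match
E → match
Total matched: 3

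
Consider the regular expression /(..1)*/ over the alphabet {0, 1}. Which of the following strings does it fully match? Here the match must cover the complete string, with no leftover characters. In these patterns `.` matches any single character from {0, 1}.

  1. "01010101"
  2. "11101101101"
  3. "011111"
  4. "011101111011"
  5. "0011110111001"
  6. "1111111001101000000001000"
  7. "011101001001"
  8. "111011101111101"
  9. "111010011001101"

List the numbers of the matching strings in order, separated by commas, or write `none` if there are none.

3, 4, 7, 8

1 → no match
2 → no match
3 → match
4 → match
5 → no match
6 → no match
7 → match
8 → match
9 → no match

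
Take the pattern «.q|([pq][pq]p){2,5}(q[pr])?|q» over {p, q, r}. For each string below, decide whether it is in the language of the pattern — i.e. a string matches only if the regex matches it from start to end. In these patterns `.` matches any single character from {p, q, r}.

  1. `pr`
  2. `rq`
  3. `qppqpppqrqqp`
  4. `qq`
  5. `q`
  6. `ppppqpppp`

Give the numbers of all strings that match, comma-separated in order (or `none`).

2, 4, 5, 6

1. `pr` → no match
2. `rq` → match
3. `qppqpppqrqqp` → no match
4. `qq` → match
5. `q` → match
6. `ppppqpppp` → match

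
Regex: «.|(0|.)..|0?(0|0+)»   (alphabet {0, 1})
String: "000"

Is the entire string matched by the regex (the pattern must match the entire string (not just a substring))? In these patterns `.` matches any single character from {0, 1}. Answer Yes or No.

Yes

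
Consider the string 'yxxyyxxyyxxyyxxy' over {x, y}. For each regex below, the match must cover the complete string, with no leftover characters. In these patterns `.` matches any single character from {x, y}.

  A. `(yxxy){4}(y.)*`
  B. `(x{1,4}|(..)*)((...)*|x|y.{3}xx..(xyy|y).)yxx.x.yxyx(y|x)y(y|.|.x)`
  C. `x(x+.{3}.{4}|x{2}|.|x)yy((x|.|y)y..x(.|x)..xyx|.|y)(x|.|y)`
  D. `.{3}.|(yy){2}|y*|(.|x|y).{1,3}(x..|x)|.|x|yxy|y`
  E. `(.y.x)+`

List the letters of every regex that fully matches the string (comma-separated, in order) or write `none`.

A → match
B → no match
C → no match — must start with 'x'
D → no match
E → no match — must end with 'x'

A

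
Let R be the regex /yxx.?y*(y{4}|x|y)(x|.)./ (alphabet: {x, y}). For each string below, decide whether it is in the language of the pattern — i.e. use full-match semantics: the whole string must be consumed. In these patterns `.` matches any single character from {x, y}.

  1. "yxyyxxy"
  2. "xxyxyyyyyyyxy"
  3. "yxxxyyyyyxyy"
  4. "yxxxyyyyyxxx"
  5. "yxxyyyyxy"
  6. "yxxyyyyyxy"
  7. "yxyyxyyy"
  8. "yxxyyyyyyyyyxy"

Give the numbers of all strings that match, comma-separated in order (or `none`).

3, 4, 5, 6, 8

1. "yxyyxxy" → no match — must start with "yxx"
2 → no match — must start with "yxx"
3. "yxxxyyyyyxyy" → match
4. "yxxxyyyyyxxx" → match
5. "yxxyyyyxy" → match
6. "yxxyyyyyxy" → match
7. "yxyyxyyy" → no match — must start with "yxx"
8 → match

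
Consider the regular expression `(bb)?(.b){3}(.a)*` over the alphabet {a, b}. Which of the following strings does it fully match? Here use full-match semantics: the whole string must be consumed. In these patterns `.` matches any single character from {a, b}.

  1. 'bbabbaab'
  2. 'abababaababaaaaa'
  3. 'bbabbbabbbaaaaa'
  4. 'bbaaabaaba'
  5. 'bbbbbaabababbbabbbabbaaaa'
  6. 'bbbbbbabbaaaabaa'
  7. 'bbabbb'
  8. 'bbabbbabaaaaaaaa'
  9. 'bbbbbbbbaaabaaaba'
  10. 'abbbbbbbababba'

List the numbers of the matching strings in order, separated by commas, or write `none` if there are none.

1 → no match
2 → match
3 → no match
4 → no match
5 → no match
6 → no match
7 → match
8 → match
9 → no match
10 → no match

2, 7, 8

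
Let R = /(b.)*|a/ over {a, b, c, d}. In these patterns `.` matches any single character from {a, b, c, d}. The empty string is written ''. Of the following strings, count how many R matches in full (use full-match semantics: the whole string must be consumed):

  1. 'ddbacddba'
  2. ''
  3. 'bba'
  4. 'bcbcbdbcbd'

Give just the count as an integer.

2

1 → no match
2 → match
3 → no match
4 → match
Total matched: 2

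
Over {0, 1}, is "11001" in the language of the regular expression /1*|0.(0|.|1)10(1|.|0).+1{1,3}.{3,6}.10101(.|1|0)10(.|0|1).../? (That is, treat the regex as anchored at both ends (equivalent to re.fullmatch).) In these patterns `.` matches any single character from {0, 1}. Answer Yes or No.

No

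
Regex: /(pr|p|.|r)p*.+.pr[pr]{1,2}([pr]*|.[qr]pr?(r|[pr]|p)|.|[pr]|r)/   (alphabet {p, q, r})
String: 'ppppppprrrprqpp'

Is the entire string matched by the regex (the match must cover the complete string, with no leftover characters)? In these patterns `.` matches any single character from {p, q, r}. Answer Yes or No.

No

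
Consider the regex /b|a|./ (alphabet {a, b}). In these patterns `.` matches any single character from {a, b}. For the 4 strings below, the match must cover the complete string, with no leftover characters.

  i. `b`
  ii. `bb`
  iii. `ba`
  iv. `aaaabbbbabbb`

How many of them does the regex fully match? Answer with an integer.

i → match
ii → no match
iii → no match
iv → no match
Total matched: 1

1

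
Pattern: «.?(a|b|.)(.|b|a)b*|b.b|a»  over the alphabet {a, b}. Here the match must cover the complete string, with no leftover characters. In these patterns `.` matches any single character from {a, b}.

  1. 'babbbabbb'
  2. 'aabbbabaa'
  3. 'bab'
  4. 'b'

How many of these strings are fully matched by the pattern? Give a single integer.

1

1 → no match
2 → no match
3 → match
4 → no match
Total matched: 1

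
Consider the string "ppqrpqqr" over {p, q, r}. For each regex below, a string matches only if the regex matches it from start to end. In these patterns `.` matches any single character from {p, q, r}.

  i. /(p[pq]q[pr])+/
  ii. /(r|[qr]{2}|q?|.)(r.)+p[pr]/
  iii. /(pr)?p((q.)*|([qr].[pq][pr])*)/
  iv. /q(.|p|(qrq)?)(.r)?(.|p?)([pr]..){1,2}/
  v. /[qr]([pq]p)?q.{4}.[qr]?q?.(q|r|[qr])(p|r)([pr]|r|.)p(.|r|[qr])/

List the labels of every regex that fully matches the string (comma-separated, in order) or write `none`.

i

i → match
ii → no match
iii → no match
iv → no match — must start with "q"
v → no match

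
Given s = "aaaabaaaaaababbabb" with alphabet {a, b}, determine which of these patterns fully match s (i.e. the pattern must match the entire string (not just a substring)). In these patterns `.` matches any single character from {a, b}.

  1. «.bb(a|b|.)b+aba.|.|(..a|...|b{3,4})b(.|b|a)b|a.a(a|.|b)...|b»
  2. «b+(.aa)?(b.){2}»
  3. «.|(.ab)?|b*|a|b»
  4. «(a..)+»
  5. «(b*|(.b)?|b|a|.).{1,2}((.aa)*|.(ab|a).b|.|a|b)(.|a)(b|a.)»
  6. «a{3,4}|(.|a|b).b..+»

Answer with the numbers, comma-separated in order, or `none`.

1 → no match
2 → no match — must start with "b"
3 → no match
4 → match
5 → no match
6 → no match

4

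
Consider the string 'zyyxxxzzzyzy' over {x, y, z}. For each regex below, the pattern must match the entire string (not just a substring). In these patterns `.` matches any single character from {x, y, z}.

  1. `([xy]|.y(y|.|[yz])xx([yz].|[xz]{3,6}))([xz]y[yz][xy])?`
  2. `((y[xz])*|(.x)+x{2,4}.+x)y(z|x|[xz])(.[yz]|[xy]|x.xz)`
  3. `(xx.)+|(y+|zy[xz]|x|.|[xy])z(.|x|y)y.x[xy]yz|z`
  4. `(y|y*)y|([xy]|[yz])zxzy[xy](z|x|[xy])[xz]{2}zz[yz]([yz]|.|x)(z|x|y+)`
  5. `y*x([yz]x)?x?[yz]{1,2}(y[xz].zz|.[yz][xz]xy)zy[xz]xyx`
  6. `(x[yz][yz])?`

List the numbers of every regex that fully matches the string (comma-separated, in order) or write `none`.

1 → match
2 → no match
3 → no match
4 → no match
5 → no match — must end with 'xyx'
6 → no match

1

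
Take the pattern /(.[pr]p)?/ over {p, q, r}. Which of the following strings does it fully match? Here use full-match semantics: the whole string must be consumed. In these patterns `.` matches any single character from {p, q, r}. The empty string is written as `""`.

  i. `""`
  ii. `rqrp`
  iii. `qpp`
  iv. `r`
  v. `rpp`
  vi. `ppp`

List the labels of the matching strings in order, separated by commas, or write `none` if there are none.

i, iii, v, vi

i → match
ii → no match
iii → match
iv → no match
v → match
vi → match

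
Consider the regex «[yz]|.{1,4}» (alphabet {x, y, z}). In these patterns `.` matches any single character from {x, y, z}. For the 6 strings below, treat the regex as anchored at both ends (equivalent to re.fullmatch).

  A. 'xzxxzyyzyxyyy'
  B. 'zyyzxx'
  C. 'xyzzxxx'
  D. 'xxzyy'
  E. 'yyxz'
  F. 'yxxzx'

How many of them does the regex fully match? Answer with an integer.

1

A → no match
B → no match
C → no match
D → no match
E → match
F → no match
Total matched: 1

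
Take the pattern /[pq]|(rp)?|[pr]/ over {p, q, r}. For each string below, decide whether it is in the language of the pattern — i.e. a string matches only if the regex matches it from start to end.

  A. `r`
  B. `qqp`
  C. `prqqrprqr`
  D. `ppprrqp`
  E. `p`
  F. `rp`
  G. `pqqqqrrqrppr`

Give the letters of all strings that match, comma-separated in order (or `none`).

A, E, F

A → match
B → no match
C → no match
D → no match
E → match
F → match
G → no match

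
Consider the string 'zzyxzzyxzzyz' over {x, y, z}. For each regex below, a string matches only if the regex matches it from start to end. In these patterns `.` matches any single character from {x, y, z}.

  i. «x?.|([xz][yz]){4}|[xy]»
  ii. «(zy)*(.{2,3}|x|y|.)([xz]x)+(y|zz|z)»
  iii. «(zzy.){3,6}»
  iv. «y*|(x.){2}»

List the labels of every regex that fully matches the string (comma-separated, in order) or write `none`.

iii

i → no match
ii → no match
iii → match
iv → no match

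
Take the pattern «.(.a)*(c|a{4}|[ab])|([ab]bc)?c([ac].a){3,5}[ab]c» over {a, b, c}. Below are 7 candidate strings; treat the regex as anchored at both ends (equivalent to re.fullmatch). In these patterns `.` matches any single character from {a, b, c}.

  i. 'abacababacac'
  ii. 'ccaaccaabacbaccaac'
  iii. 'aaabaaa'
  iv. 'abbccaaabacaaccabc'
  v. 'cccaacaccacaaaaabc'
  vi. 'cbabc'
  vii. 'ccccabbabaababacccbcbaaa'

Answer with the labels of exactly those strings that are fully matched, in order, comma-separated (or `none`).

i. 'abacababacac' → match
ii → match
iii. 'aaabaaa' → no match
iv → no match
v → match
vi. 'cbabc' → no match
vii → no match

i, ii, v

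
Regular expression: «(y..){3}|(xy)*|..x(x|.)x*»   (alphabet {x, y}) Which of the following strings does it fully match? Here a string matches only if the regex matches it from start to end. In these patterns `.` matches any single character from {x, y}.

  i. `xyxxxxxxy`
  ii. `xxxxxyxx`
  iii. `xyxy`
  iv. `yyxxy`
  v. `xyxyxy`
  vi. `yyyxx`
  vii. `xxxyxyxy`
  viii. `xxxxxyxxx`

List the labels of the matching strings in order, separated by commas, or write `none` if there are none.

iii, v

i → no match
ii → no match
iii → match
iv → no match
v → match
vi → no match
vii → no match
viii → no match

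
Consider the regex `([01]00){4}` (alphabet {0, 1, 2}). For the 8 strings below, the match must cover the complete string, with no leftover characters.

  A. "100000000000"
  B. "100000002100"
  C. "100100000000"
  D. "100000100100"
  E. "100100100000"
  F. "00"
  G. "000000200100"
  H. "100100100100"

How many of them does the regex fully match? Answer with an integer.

5

A → match
B → no match
C → match
D → match
E → match
F → no match
G → no match
H → match
Total matched: 5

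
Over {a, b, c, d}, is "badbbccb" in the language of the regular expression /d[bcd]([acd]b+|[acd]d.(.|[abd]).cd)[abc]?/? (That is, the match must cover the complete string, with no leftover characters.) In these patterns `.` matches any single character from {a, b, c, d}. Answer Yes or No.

No

Every match must start with "d", but "badbbccb" does not.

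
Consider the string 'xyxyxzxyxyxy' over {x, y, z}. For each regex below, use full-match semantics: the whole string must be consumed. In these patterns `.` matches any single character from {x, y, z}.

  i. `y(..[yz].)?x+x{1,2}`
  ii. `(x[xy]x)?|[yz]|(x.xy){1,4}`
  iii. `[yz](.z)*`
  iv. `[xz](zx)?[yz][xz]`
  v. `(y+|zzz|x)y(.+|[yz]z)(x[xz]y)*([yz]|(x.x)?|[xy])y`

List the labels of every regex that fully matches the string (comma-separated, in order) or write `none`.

i → no match — must start with 'y'
ii → match
iii → no match
iv → no match
v → match

ii, v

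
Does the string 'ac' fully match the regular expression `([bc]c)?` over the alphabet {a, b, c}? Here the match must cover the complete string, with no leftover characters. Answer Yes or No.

No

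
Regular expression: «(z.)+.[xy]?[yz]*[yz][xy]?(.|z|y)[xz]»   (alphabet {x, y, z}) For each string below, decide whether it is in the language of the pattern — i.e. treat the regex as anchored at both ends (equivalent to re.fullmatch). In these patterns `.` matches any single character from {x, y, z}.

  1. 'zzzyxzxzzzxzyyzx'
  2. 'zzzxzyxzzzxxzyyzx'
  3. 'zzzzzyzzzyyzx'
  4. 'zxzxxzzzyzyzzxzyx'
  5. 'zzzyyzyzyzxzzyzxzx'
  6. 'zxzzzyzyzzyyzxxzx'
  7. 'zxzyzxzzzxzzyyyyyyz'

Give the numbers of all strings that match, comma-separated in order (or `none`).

3, 7

1 → no match
2 → no match
3 → match
4 → no match
5 → no match
6 → no match
7 → match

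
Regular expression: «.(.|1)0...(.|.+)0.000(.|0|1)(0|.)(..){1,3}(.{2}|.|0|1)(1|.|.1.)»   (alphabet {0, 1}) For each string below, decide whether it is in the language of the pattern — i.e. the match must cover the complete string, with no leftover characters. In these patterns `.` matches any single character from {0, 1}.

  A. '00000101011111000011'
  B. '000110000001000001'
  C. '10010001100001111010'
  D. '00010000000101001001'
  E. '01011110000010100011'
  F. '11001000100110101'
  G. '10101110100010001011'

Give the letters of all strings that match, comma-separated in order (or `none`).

E

A → no match
B → no match
C → no match
D → no match
E → match
F → no match
G → no match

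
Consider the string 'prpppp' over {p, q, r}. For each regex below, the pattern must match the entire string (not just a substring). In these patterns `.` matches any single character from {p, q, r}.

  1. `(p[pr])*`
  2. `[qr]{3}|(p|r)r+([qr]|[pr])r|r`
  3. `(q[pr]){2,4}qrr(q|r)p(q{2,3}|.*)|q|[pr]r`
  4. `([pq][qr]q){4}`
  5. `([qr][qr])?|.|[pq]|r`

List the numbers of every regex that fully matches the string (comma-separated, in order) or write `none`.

1 → match
2 → no match
3 → no match
4 → no match — must end with 'q'
5 → no match

1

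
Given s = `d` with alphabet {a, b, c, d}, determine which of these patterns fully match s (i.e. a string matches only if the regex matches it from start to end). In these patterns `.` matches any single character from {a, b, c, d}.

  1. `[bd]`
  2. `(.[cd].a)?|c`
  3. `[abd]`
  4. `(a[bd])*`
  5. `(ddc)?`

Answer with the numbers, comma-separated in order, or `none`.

1 → match
2 → no match
3 → match
4 → no match
5 → no match

1, 3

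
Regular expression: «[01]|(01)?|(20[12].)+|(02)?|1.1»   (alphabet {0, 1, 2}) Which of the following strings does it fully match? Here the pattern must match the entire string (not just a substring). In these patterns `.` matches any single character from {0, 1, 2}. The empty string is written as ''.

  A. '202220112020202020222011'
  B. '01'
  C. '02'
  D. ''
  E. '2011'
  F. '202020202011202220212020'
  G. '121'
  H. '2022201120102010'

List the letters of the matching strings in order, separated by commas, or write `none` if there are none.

A → match
B → match
C → match
D → match
E → match
F → match
G → match
H → match

A, B, C, D, E, F, G, H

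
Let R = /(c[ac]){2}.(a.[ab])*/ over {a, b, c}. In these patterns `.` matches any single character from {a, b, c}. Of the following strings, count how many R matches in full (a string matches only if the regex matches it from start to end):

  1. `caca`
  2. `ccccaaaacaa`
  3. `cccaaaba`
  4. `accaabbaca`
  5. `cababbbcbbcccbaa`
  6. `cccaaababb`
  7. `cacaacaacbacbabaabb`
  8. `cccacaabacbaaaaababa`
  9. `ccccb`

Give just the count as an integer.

3

1 → no match
2 → no match
3 → match
4 → no match — must start with `c`
5 → no match
6 → no match
7 → no match
8 → match
9 → match
Total matched: 3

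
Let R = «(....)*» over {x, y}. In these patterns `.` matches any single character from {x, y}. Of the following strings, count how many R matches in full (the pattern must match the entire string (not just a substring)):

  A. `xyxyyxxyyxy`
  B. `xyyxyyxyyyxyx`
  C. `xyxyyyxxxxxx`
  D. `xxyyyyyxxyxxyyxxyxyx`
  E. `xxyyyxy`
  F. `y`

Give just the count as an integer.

2

A → no match
B → no match
C → match
D → match
E → no match
F → no match
Total matched: 2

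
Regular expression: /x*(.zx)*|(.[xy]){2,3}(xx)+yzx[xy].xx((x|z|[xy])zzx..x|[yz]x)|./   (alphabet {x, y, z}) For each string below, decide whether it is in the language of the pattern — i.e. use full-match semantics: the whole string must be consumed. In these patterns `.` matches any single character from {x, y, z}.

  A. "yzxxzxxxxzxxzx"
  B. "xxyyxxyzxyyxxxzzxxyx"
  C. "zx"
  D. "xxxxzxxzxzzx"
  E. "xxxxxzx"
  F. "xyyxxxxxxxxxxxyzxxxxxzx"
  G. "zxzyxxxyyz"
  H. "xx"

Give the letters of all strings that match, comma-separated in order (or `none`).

B, D, E, F, H

A → no match
B → match
C → no match
D → match
E → match
F → match
G → no match
H → match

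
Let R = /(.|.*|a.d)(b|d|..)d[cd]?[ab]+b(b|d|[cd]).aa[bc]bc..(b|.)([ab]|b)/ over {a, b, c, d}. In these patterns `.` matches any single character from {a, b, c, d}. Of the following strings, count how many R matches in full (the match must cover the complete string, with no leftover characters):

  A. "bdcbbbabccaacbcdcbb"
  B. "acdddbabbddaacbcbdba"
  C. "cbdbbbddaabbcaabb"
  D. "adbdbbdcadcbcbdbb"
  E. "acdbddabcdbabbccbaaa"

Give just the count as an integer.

A → match
B → match
C → match
D → no match
E → no match
Total matched: 3

3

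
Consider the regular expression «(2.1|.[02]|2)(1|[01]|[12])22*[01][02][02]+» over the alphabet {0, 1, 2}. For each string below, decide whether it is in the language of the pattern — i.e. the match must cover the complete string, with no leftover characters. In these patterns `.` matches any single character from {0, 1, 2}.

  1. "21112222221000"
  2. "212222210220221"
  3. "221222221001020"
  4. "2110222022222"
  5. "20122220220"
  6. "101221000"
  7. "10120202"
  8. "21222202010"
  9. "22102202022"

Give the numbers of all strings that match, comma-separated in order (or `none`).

1, 4, 5, 6, 7, 9

1 → match
2 → no match
3 → no match
4 → match
5. "20122220220" → match
6. "101221000" → match
7. "10120202" → match
8. "21222202010" → no match
9. "22102202022" → match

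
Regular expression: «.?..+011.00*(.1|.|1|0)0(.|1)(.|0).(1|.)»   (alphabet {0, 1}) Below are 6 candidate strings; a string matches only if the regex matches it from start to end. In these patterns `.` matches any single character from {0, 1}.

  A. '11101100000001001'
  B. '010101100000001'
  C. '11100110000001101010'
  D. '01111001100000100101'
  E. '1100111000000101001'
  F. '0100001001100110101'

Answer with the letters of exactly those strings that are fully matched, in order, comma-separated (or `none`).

A → match
B → match
C → match
D → match
E → match
F → no match

A, B, C, D, E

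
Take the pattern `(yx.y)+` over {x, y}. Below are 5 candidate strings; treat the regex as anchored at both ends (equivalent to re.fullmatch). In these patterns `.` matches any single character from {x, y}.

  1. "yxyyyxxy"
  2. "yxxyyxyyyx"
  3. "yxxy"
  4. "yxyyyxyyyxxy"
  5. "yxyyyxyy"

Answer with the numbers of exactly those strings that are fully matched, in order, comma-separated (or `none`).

1 → match
2 → no match — must end with "y"
3 → match
4 → match
5 → match

1, 3, 4, 5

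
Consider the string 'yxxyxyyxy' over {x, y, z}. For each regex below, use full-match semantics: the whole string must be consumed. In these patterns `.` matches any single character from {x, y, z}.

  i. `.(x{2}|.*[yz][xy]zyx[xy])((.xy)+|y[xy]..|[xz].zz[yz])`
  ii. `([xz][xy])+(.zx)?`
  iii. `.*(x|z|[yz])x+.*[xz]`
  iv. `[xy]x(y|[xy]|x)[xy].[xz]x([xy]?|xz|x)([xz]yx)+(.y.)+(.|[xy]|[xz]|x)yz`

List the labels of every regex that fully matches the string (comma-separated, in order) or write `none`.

i

i → match
ii → no match
iii → no match
iv → no match — must end with 'yz'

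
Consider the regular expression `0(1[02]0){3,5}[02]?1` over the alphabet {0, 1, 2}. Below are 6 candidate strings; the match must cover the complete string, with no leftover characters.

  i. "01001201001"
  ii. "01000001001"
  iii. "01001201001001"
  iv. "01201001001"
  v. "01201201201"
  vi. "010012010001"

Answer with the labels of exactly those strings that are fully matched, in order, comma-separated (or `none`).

i → match
ii → no match
iii → match
iv → match
v → match
vi → match

i, iii, iv, v, vi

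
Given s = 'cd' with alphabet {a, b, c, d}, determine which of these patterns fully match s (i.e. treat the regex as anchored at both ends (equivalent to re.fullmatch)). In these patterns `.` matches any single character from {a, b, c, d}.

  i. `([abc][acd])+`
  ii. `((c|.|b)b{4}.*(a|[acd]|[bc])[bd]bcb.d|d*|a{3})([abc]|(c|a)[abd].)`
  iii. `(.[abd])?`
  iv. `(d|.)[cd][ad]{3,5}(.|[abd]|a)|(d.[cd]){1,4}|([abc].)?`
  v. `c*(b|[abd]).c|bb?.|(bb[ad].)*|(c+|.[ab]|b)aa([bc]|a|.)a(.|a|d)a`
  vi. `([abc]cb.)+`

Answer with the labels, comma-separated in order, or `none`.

i → match
ii → no match
iii → match
iv → match
v → no match
vi → no match

i, iii, iv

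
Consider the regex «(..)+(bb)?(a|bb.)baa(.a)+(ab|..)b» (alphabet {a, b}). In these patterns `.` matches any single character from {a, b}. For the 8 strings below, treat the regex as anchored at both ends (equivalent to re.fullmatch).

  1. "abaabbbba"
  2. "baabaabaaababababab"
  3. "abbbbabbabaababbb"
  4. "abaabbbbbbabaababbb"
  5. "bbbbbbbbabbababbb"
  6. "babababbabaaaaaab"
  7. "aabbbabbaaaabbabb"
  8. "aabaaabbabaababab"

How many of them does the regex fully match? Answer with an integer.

5

1 → no match — must end with "b"
2 → match
3 → match
4 → match
5 → no match
6 → match
7 → no match
8 → match
Total matched: 5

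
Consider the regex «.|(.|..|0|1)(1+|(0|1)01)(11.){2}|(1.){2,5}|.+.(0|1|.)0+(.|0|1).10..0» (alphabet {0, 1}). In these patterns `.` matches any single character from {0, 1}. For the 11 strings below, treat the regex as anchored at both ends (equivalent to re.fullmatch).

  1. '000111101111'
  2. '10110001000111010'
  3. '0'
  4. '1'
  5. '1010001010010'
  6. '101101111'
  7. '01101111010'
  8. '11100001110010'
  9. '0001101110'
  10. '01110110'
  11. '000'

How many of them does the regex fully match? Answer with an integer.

5

1 → no match
2 → no match
3 → match
4 → match
5 → match
6 → no match
7 → no match
8 → match
9 → no match
10 → match
11 → no match
Total matched: 5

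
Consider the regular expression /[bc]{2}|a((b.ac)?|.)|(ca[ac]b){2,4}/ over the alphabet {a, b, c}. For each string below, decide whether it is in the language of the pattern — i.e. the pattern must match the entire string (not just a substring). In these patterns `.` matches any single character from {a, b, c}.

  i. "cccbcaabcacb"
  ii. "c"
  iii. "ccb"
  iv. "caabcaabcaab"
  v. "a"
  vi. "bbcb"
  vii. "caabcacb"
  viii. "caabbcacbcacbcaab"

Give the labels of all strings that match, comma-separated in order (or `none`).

iv, v, vii

i → no match
ii → no match
iii → no match
iv → match
v → match
vi → no match
vii → match
viii → no match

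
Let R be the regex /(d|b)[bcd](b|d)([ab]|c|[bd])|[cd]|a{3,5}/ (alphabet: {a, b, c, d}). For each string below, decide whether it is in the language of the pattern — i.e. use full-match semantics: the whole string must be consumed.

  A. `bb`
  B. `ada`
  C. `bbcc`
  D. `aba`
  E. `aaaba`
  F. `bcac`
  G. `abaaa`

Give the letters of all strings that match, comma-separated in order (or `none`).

A. `bb` → no match
B. `ada` → no match
C. `bbcc` → no match
D. `aba` → no match
E. `aaaba` → no match
F. `bcac` → no match
G. `abaaa` → no match

none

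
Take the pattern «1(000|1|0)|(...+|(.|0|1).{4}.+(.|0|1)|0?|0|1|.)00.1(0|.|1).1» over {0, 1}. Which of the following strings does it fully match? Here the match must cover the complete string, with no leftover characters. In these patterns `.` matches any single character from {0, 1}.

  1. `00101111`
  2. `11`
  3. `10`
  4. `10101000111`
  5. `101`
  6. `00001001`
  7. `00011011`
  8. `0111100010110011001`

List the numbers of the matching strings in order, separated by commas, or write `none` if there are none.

2, 3, 6, 7, 8

1 → no match
2 → match
3 → match
4 → no match
5 → no match
6 → match
7 → match
8 → match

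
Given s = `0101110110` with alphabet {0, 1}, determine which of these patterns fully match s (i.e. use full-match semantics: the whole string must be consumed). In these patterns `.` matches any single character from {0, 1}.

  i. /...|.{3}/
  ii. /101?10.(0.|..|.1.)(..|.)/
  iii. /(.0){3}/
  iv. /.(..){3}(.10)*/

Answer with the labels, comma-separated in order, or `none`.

iv

i → no match
ii → no match — must start with `10`
iii → no match
iv → match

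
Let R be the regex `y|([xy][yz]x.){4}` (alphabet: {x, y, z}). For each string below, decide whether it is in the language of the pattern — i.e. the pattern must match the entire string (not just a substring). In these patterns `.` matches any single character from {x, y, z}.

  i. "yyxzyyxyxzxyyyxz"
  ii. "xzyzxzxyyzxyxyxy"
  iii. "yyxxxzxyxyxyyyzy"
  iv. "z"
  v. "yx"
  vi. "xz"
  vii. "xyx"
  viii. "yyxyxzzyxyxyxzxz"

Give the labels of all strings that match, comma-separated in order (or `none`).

i

i → match
ii → no match
iii → no match
iv → no match
v → no match
vi → no match
vii → no match
viii → no match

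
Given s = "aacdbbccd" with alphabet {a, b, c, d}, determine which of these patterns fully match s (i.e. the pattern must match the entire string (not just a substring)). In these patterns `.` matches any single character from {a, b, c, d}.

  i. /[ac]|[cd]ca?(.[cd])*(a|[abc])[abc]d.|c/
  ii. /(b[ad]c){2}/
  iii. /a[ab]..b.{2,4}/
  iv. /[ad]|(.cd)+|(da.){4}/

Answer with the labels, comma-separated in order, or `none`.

iii

i → no match
ii → no match — must start with "b"
iii → match
iv → no match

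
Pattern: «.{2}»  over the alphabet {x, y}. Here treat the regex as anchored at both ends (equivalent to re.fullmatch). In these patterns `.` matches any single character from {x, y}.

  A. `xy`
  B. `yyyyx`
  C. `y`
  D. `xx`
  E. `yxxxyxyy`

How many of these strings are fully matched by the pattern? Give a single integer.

2

A → match
B → no match
C → no match
D → match
E → no match
Total matched: 2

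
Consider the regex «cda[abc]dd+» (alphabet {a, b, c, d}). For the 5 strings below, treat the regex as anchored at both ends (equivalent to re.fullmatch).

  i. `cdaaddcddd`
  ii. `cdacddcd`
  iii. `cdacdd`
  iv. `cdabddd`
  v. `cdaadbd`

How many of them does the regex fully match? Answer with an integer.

i → no match
ii → no match
iii → match
iv → match
v → no match
Total matched: 2

2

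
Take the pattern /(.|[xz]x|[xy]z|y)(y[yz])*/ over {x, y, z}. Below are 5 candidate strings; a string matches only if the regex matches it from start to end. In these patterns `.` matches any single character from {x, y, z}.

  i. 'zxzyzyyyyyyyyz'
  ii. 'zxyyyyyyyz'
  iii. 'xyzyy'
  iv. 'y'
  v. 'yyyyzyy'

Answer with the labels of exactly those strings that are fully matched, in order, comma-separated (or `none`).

i → no match
ii. 'zxyyyyyyyz' → match
iii. 'xyzyy' → match
iv. 'y' → match
v. 'yyyyzyy' → match

ii, iii, iv, v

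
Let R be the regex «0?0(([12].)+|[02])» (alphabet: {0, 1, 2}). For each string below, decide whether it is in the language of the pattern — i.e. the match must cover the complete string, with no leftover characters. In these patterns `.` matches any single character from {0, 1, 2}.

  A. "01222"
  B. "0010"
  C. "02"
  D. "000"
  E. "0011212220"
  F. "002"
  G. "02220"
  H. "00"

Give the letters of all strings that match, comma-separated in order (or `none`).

A. "01222" → match
B. "0010" → match
C. "02" → match
D. "000" → match
E. "0011212220" → match
F. "002" → match
G. "02220" → match
H. "00" → match

A, B, C, D, E, F, G, H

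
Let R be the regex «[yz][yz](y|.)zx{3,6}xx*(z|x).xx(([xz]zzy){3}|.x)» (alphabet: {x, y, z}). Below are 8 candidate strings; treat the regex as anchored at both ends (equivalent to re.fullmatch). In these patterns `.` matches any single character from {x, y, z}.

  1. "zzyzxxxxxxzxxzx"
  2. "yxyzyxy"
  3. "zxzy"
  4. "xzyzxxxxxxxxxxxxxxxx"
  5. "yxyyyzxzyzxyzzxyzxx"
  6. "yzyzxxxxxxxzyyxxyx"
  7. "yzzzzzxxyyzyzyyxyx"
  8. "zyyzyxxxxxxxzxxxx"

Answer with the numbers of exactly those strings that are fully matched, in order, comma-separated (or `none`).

1 → match
2. "yxyzyxy" → no match
3. "zxzy" → no match
4 → no match
5 → no match
6 → no match
7 → no match
8 → no match

1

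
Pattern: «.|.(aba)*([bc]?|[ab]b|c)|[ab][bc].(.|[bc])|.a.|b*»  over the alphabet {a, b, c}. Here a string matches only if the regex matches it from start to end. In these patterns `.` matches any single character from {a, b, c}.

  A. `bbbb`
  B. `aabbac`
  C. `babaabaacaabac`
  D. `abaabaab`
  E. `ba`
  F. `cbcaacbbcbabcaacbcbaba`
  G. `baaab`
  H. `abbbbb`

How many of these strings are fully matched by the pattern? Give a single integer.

1

A → match
B → no match
C → no match
D → no match
E → no match
F → no match
G → no match
H → no match
Total matched: 1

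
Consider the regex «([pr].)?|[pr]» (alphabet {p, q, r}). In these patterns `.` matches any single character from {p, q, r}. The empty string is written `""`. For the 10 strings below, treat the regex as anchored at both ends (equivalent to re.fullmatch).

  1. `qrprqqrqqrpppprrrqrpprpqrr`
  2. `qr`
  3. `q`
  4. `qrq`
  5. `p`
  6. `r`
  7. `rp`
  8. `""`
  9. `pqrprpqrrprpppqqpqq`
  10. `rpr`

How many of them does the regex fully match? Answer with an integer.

1 → no match
2 → no match
3 → no match
4 → no match
5 → match
6 → match
7 → match
8 → match
9 → no match
10 → no match
Total matched: 4

4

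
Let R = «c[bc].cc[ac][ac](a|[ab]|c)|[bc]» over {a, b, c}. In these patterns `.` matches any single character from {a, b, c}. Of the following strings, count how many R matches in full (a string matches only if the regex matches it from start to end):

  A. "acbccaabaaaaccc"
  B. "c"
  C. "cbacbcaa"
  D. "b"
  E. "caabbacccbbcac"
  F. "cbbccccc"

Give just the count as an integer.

A → no match
B → match
C → no match
D → match
E → no match
F → match
Total matched: 3

3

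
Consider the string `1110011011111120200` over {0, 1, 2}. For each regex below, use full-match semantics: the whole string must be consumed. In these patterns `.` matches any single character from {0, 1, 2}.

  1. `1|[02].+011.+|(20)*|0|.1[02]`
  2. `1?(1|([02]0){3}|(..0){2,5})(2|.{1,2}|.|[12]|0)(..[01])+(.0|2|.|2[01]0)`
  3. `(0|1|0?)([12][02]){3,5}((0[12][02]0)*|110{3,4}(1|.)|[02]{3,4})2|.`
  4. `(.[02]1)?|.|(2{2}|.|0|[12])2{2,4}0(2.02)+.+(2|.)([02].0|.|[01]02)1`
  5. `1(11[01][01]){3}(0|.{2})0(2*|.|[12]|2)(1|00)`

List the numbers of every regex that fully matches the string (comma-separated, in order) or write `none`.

2, 5

1 → no match
2 → match
3 → no match
4 → no match
5 → match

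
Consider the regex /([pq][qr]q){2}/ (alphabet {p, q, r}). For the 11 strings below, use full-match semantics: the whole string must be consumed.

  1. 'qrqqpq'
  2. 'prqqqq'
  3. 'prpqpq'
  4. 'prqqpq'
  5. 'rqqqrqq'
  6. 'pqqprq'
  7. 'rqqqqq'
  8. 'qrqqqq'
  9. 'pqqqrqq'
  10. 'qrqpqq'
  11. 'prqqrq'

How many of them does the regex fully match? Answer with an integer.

1 → no match
2 → match
3 → no match
4 → no match
5 → no match
6 → match
7 → no match
8 → match
9 → no match
10 → match
11 → match
Total matched: 5

5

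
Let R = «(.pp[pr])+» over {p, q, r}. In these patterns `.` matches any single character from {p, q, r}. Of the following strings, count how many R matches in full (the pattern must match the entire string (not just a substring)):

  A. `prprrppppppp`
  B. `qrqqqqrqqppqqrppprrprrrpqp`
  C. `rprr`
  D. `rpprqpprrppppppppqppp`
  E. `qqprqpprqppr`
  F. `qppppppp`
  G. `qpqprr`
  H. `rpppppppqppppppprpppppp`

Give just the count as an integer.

A. `prprrppppppp` → no match
B → no match
C. `rprr` → no match
D → no match
E. `qqprqpprqppr` → no match
F. `qppppppp` → match
G. `qpqprr` → no match
H → no match
Total matched: 1

1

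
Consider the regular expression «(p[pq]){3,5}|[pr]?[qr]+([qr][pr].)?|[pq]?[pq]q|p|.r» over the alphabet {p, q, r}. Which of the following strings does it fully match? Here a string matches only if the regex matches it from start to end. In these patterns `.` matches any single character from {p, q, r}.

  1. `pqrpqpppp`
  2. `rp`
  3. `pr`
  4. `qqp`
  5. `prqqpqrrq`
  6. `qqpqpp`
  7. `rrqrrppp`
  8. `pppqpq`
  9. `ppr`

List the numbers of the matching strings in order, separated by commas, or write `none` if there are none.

3, 8

1. `pqrpqpppp` → no match
2. `rp` → no match
3. `pr` → match
4. `qqp` → no match
5. `prqqpqrrq` → no match
6. `qqpqpp` → no match
7. `rrqrrppp` → no match
8. `pppqpq` → match
9. `ppr` → no match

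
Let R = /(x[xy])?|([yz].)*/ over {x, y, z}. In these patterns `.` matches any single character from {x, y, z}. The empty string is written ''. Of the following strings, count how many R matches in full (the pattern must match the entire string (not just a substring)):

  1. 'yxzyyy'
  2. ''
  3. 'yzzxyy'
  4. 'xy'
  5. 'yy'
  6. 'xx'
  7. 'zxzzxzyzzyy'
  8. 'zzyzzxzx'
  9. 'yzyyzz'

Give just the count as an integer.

8

1 → match
2 → match
3 → match
4 → match
5 → match
6 → match
7 → no match
8 → match
9 → match
Total matched: 8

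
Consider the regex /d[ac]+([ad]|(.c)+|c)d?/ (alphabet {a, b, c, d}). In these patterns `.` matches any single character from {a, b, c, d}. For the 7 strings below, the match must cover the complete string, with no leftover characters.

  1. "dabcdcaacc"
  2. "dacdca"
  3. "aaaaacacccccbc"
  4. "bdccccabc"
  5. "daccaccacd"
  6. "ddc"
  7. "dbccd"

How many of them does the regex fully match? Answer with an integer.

1 → no match
2 → no match
3 → no match — must start with "d"
4 → no match — must start with "d"
5 → match
6 → no match
7 → no match
Total matched: 1

1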